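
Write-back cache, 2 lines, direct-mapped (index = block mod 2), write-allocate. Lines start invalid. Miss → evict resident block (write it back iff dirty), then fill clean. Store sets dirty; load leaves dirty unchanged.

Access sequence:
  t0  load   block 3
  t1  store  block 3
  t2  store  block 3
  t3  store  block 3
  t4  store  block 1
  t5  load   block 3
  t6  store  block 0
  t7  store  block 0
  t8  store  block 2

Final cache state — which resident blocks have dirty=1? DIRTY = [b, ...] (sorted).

DIRTY = [2]

0: R B3 → L1 miss [-]
1: W B3 → L1 hit [D]
2: W B3 → L1 hit [D]
3: W B3 → L1 hit [D]
4: W B1 → L1 miss wb→B3 [D]
5: R B3 → L1 miss wb→B1 [-]
6: W B0 → L0 miss [D]
7: W B0 → L0 hit [D]
8: W B2 → L0 miss wb→B0 [D]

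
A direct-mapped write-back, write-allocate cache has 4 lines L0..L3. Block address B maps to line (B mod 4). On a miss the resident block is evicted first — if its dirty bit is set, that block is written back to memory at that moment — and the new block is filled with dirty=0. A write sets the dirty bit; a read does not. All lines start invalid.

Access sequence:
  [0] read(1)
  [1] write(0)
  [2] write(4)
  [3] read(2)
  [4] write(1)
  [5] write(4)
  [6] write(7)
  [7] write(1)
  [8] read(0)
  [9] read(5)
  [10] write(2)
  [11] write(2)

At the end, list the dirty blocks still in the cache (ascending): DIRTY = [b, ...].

0: R B1 -> L1 miss  d=-]
1: W B0 -> L0 miss  d=D]
2: W B4 -> L0 miss wb->B0  d=D]
3: R B2 -> L2 miss  d=-]
4: W B1 -> L1 hit  d=D]
5: W B4 -> L0 hit  d=D]
6: W B7 -> L3 miss  d=D]
7: W B1 -> L1 hit  d=D]
8: R B0 -> L0 miss wb->B4  d=-]
9: R B5 -> L1 miss wb->B1  d=-]
10: W B2 -> L2 hit  d=D]
11: W B2 -> L2 hit  d=D]

DIRTY = [2, 7]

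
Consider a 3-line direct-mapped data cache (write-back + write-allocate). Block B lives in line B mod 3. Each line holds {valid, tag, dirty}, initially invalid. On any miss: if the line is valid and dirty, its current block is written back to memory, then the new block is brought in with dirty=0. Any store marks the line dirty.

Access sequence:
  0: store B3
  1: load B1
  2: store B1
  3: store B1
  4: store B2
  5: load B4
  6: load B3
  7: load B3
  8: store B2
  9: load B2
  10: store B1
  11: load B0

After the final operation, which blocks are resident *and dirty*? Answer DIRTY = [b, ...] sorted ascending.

DIRTY = [1, 2]

  0 | W B3 → L0 miss [D]
  1 | R B1 → L1 miss [-]
  2 | W B1 → L1 hit [D]
  3 | W B1 → L1 hit [D]
  4 | W B2 → L2 miss [D]
  5 | R B4 → L1 miss wb→B1 [-]
  6 | R B3 → L0 hit [D]
  7 | R B3 → L0 hit [D]
  8 | W B2 → L2 hit [D]
  9 | R B2 → L2 hit [D]
  10 | W B1 → L1 miss [D]
  11 | R B0 → L0 miss wb→B3 [-]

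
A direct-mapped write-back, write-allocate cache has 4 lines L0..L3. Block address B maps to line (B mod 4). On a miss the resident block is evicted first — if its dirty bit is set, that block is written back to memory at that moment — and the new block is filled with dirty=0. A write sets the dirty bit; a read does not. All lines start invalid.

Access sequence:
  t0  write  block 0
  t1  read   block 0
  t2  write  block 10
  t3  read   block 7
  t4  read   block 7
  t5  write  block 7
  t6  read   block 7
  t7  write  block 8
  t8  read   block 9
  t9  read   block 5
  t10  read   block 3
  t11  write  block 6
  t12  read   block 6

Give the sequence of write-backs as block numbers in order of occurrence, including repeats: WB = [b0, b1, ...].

  0 | W B0 → L0 miss [D]
  1 | R B0 → L0 hit [D]
  2 | W B10 → L2 miss [D]
  3 | R B7 → L3 miss [-]
  4 | R B7 → L3 hit [-]
  5 | W B7 → L3 hit [D]
  6 | R B7 → L3 hit [D]
  7 | W B8 → L0 miss wb→B0 [D]
  8 | R B9 → L1 miss [-]
  9 | R B5 → L1 miss [-]
  10 | R B3 → L3 miss wb→B7 [-]
  11 | W B6 → L2 miss wb→B10 [D]
  12 | R B6 → L2 hit [D]

WB = [0, 7, 10]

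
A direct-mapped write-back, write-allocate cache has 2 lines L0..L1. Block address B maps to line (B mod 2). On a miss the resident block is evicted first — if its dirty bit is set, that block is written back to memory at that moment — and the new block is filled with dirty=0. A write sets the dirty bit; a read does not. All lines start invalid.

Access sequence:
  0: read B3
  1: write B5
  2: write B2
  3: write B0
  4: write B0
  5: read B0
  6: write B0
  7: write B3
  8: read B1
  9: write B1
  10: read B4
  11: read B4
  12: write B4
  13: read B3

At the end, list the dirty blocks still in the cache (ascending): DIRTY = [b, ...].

0: R B3 -> L1 miss  d=-]
1: W B5 -> L1 miss  d=D]
2: W B2 -> L0 miss  d=D]
3: W B0 -> L0 miss wb->B2  d=D]
4: W B0 -> L0 hit  d=D]
5: R B0 -> L0 hit  d=D]
6: W B0 -> L0 hit  d=D]
7: W B3 -> L1 miss wb->B5  d=D]
8: R B1 -> L1 miss wb->B3  d=-]
9: W B1 -> L1 hit  d=D]
10: R B4 -> L0 miss wb->B0  d=-]
11: R B4 -> L0 hit  d=-]
12: W B4 -> L0 hit  d=D]
13: R B3 -> L1 miss wb->B1  d=-]

DIRTY = [4]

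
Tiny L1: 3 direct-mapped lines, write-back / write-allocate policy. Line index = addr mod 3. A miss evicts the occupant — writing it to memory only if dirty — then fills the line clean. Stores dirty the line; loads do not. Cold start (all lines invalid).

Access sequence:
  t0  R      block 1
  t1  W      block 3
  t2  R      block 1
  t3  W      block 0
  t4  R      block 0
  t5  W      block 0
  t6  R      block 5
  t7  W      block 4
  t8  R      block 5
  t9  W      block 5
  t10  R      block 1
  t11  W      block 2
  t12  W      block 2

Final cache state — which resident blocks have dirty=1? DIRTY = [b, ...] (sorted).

  0 | R B1 → L1 miss [-]
  1 | W B3 → L0 miss [D]
  2 | R B1 → L1 hit [-]
  3 | W B0 → L0 miss wb→B3 [D]
  4 | R B0 → L0 hit [D]
  5 | W B0 → L0 hit [D]
  6 | R B5 → L2 miss [-]
  7 | W B4 → L1 miss [D]
  8 | R B5 → L2 hit [-]
  9 | W B5 → L2 hit [D]
  10 | R B1 → L1 miss wb→B4 [-]
  11 | W B2 → L2 miss wb→B5 [D]
  12 | W B2 → L2 hit [D]

DIRTY = [0, 2]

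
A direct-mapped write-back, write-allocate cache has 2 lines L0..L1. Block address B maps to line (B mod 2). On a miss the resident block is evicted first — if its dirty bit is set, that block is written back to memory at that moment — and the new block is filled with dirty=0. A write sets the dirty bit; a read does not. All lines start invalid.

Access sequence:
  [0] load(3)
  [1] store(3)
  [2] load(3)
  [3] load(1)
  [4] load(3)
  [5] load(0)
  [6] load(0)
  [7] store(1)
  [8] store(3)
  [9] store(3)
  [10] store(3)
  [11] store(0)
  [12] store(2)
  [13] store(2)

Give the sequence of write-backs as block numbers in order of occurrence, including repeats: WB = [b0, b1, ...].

0: R B3 → L1 miss [-]
1: W B3 → L1 hit [D]
2: R B3 → L1 hit [D]
3: R B1 → L1 miss wb→B3 [-]
4: R B3 → L1 miss [-]
5: R B0 → L0 miss [-]
6: R B0 → L0 hit [-]
7: W B1 → L1 miss [D]
8: W B3 → L1 miss wb→B1 [D]
9: W B3 → L1 hit [D]
10: W B3 → L1 hit [D]
11: W B0 → L0 hit [D]
12: W B2 → L0 miss wb→B0 [D]
13: W B2 → L0 hit [D]

WB = [3, 1, 0]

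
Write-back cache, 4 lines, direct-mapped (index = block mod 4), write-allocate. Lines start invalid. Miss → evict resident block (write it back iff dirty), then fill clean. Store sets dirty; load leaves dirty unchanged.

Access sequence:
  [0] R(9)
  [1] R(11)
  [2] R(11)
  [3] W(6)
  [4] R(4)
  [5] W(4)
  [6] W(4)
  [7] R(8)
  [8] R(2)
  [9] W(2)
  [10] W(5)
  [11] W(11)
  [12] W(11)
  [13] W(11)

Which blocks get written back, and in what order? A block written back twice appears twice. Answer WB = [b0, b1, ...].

  0 | R B9 → L1 miss [-]
  1 | R B11 → L3 miss [-]
  2 | R B11 → L3 hit [-]
  3 | W B6 → L2 miss [D]
  4 | R B4 → L0 miss [-]
  5 | W B4 → L0 hit [D]
  6 | W B4 → L0 hit [D]
  7 | R B8 → L0 miss wb→B4 [-]
  8 | R B2 → L2 miss wb→B6 [-]
  9 | W B2 → L2 hit [D]
  10 | W B5 → L1 miss [D]
  11 | W B11 → L3 hit [D]
  12 | W B11 → L3 hit [D]
  13 | W B11 → L3 hit [D]

WB = [4, 6]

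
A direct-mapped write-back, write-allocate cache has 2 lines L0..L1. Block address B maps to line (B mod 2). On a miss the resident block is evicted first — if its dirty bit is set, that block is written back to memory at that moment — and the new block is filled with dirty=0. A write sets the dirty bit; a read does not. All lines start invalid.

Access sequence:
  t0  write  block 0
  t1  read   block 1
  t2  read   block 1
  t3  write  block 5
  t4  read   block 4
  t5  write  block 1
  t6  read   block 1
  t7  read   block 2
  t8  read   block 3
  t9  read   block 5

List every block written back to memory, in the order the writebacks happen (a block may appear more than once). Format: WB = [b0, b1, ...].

  0 | W B0 → L0 miss [D]
  1 | R B1 → L1 miss [-]
  2 | R B1 → L1 hit [-]
  3 | W B5 → L1 miss [D]
  4 | R B4 → L0 miss wb→B0 [-]
  5 | W B1 → L1 miss wb→B5 [D]
  6 | R B1 → L1 hit [D]
  7 | R B2 → L0 miss [-]
  8 | R B3 → L1 miss wb→B1 [-]
  9 | R B5 → L1 miss [-]

WB = [0, 5, 1]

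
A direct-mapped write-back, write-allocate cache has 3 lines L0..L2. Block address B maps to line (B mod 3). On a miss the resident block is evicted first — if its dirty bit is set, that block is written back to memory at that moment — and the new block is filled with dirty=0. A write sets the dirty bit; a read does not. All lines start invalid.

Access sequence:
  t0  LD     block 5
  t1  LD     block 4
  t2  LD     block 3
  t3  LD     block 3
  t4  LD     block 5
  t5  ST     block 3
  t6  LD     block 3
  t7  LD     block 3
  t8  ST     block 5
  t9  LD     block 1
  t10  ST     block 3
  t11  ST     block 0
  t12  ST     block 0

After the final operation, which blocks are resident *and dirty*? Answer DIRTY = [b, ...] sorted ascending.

DIRTY = [0, 5]

0: R B5 → L2 miss [-]
1: R B4 → L1 miss [-]
2: R B3 → L0 miss [-]
3: R B3 → L0 hit [-]
4: R B5 → L2 hit [-]
5: W B3 → L0 hit [D]
6: R B3 → L0 hit [D]
7: R B3 → L0 hit [D]
8: W B5 → L2 hit [D]
9: R B1 → L1 miss [-]
10: W B3 → L0 hit [D]
11: W B0 → L0 miss wb→B3 [D]
12: W B0 → L0 hit [D]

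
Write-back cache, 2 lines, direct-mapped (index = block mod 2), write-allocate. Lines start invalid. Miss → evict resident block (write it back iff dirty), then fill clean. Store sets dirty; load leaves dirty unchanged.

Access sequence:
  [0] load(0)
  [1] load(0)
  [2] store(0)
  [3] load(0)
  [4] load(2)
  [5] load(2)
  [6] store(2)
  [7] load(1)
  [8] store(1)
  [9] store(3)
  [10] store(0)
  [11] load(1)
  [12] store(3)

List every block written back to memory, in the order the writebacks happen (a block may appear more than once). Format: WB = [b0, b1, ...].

WB = [0, 1, 2, 3]

  0 | R B0 → L0 miss [-]
  1 | R B0 → L0 hit [-]
  2 | W B0 → L0 hit [D]
  3 | R B0 → L0 hit [D]
  4 | R B2 → L0 miss wb→B0 [-]
  5 | R B2 → L0 hit [-]
  6 | W B2 → L0 hit [D]
  7 | R B1 → L1 miss [-]
  8 | W B1 → L1 hit [D]
  9 | W B3 → L1 miss wb→B1 [D]
  10 | W B0 → L0 miss wb→B2 [D]
  11 | R B1 → L1 miss wb→B3 [-]
  12 | W B3 → L1 miss [D]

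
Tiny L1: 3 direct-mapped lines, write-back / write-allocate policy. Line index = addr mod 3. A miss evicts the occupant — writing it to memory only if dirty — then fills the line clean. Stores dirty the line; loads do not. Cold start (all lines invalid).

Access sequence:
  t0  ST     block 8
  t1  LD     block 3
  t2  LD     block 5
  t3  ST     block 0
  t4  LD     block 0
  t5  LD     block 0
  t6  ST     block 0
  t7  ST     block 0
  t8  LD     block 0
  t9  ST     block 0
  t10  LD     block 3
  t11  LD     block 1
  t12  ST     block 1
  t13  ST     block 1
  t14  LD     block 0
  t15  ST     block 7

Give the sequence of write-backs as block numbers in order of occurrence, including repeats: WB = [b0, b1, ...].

  0 | W B8 → L2 miss [D]
  1 | R B3 → L0 miss [-]
  2 | R B5 → L2 miss wb→B8 [-]
  3 | W B0 → L0 miss [D]
  4 | R B0 → L0 hit [D]
  5 | R B0 → L0 hit [D]
  6 | W B0 → L0 hit [D]
  7 | W B0 → L0 hit [D]
  8 | R B0 → L0 hit [D]
  9 | W B0 → L0 hit [D]
  10 | R B3 → L0 miss wb→B0 [-]
  11 | R B1 → L1 miss [-]
  12 | W B1 → L1 hit [D]
  13 | W B1 → L1 hit [D]
  14 | R B0 → L0 miss [-]
  15 | W B7 → L1 miss wb→B1 [D]

WB = [8, 0, 1]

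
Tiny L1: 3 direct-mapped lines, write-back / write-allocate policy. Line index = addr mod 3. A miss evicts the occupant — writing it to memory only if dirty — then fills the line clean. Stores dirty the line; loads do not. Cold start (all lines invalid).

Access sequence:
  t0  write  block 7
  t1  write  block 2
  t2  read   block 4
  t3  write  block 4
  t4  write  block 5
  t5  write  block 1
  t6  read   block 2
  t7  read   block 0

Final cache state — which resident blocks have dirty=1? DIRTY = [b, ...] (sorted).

DIRTY = [1]

0: W B7 → L1 miss [D]
1: W B2 → L2 miss [D]
2: R B4 → L1 miss wb→B7 [-]
3: W B4 → L1 hit [D]
4: W B5 → L2 miss wb→B2 [D]
5: W B1 → L1 miss wb→B4 [D]
6: R B2 → L2 miss wb→B5 [-]
7: R B0 → L0 miss [-]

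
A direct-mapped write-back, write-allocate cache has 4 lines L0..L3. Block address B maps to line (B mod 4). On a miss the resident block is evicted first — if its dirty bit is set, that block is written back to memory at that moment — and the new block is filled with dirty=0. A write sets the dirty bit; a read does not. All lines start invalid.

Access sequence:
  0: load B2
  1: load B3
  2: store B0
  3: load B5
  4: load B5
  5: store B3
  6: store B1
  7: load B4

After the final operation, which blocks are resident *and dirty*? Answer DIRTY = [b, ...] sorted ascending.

DIRTY = [1, 3]

  0 | R B2 → L2 miss [-]
  1 | R B3 → L3 miss [-]
  2 | W B0 → L0 miss [D]
  3 | R B5 → L1 miss [-]
  4 | R B5 → L1 hit [-]
  5 | W B3 → L3 hit [D]
  6 | W B1 → L1 miss [D]
  7 | R B4 → L0 miss wb→B0 [-]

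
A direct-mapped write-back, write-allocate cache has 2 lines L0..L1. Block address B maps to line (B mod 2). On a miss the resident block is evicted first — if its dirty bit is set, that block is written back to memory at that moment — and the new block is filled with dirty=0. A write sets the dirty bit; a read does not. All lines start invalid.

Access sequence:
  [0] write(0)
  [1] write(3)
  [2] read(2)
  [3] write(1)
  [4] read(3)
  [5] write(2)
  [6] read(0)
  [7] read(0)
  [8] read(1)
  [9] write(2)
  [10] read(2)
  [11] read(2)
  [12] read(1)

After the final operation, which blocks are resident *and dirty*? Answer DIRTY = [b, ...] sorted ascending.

  0 | W B0 → L0 miss [D]
  1 | W B3 → L1 miss [D]
  2 | R B2 → L0 miss wb→B0 [-]
  3 | W B1 → L1 miss wb→B3 [D]
  4 | R B3 → L1 miss wb→B1 [-]
  5 | W B2 → L0 hit [D]
  6 | R B0 → L0 miss wb→B2 [-]
  7 | R B0 → L0 hit [-]
  8 | R B1 → L1 miss [-]
  9 | W B2 → L0 miss [D]
  10 | R B2 → L0 hit [D]
  11 | R B2 → L0 hit [D]
  12 | R B1 → L1 hit [-]

DIRTY = [2]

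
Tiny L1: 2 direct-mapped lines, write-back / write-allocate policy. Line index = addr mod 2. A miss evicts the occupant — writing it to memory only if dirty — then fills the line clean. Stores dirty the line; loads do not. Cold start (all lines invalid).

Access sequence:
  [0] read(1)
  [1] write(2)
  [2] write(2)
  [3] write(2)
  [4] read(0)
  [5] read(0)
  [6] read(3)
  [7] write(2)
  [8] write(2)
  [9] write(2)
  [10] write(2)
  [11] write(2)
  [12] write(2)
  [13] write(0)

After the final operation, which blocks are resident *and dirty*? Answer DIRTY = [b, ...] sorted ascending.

DIRTY = [0]

0: R B1 → L1 miss [-]
1: W B2 → L0 miss [D]
2: W B2 → L0 hit [D]
3: W B2 → L0 hit [D]
4: R B0 → L0 miss wb→B2 [-]
5: R B0 → L0 hit [-]
6: R B3 → L1 miss [-]
7: W B2 → L0 miss [D]
8: W B2 → L0 hit [D]
9: W B2 → L0 hit [D]
10: W B2 → L0 hit [D]
11: W B2 → L0 hit [D]
12: W B2 → L0 hit [D]
13: W B0 → L0 miss wb→B2 [D]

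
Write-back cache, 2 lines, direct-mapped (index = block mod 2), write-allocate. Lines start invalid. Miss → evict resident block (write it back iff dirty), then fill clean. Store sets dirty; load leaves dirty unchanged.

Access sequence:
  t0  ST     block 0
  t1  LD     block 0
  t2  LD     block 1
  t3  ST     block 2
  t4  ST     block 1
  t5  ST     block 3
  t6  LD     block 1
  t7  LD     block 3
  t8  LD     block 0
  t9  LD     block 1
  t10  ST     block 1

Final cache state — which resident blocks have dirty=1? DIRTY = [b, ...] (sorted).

0: W B0 -> L0 miss  d=D]
1: R B0 -> L0 hit  d=D]
2: R B1 -> L1 miss  d=-]
3: W B2 -> L0 miss wb->B0  d=D]
4: W B1 -> L1 hit  d=D]
5: W B3 -> L1 miss wb->B1  d=D]
6: R B1 -> L1 miss wb->B3  d=-]
7: R B3 -> L1 miss  d=-]
8: R B0 -> L0 miss wb->B2  d=-]
9: R B1 -> L1 miss  d=-]
10: W B1 -> L1 hit  d=D]

DIRTY = [1]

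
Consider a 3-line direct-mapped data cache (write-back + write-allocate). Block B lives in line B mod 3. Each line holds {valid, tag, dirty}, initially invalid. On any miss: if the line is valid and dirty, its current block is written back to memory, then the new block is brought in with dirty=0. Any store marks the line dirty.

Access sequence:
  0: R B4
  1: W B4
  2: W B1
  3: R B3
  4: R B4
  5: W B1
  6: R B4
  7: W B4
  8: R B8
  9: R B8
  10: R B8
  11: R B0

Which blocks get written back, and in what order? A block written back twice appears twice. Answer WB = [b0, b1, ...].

0: R B4 -> L1 miss  d=-]
1: W B4 -> L1 hit  d=D]
2: W B1 -> L1 miss wb->B4  d=D]
3: R B3 -> L0 miss  d=-]
4: R B4 -> L1 miss wb->B1  d=-]
5: W B1 -> L1 miss  d=D]
6: R B4 -> L1 miss wb->B1  d=-]
7: W B4 -> L1 hit  d=D]
8: R B8 -> L2 miss  d=-]
9: R B8 -> L2 hit  d=-]
10: R B8 -> L2 hit  d=-]
11: R B0 -> L0 miss  d=-]

WB = [4, 1, 1]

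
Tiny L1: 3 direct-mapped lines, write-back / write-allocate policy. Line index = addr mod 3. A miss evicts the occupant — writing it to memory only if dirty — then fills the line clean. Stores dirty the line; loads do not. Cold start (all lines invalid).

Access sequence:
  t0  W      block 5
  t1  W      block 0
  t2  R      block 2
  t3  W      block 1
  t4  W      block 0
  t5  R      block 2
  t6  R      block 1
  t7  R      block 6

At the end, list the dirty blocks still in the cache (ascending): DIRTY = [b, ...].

0: W B5 -> L2 miss  d=D]
1: W B0 -> L0 miss  d=D]
2: R B2 -> L2 miss wb->B5  d=-]
3: W B1 -> L1 miss  d=D]
4: W B0 -> L0 hit  d=D]
5: R B2 -> L2 hit  d=-]
6: R B1 -> L1 hit  d=D]
7: R B6 -> L0 miss wb->B0  d=-]

DIRTY = [1]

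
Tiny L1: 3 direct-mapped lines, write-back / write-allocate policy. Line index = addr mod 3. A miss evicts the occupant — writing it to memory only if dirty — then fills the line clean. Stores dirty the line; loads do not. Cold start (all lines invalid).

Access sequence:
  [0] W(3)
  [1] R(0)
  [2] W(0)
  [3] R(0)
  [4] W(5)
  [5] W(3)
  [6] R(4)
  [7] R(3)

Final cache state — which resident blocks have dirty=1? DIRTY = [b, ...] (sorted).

  0 | W B3 → L0 miss [D]
  1 | R B0 → L0 miss wb→B3 [-]
  2 | W B0 → L0 hit [D]
  3 | R B0 → L0 hit [D]
  4 | W B5 → L2 miss [D]
  5 | W B3 → L0 miss wb→B0 [D]
  6 | R B4 → L1 miss [-]
  7 | R B3 → L0 hit [D]

DIRTY = [3, 5]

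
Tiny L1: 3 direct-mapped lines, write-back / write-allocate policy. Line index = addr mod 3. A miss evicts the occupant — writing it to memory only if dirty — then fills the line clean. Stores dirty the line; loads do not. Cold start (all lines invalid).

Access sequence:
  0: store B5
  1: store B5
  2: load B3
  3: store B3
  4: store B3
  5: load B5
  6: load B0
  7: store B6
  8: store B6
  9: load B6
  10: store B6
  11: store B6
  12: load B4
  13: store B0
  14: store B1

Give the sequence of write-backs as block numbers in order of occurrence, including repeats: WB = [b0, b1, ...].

0: W B5 → L2 miss [D]
1: W B5 → L2 hit [D]
2: R B3 → L0 miss [-]
3: W B3 → L0 hit [D]
4: W B3 → L0 hit [D]
5: R B5 → L2 hit [D]
6: R B0 → L0 miss wb→B3 [-]
7: W B6 → L0 miss [D]
8: W B6 → L0 hit [D]
9: R B6 → L0 hit [D]
10: W B6 → L0 hit [D]
11: W B6 → L0 hit [D]
12: R B4 → L1 miss [-]
13: W B0 → L0 miss wb→B6 [D]
14: W B1 → L1 miss [D]

WB = [3, 6]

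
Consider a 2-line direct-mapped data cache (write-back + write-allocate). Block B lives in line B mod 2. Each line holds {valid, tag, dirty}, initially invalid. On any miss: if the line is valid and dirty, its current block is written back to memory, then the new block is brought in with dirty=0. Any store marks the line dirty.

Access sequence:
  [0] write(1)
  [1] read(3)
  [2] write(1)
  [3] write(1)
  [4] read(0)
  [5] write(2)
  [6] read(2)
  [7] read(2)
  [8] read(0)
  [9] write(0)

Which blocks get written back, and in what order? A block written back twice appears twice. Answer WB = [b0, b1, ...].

0: W B1 → L1 miss [D]
1: R B3 → L1 miss wb→B1 [-]
2: W B1 → L1 miss [D]
3: W B1 → L1 hit [D]
4: R B0 → L0 miss [-]
5: W B2 → L0 miss [D]
6: R B2 → L0 hit [D]
7: R B2 → L0 hit [D]
8: R B0 → L0 miss wb→B2 [-]
9: W B0 → L0 hit [D]

WB = [1, 2]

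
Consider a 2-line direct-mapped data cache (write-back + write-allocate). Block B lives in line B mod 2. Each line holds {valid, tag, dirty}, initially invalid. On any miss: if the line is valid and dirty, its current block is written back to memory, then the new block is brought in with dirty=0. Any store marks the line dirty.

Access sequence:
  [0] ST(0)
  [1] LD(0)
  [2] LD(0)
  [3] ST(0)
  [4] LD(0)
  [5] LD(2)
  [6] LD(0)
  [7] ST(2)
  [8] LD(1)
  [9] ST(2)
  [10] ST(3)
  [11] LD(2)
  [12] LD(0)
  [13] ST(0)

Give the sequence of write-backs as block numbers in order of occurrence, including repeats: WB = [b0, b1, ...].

  0 | W B0 → L0 miss [D]
  1 | R B0 → L0 hit [D]
  2 | R B0 → L0 hit [D]
  3 | W B0 → L0 hit [D]
  4 | R B0 → L0 hit [D]
  5 | R B2 → L0 miss wb→B0 [-]
  6 | R B0 → L0 miss [-]
  7 | W B2 → L0 miss [D]
  8 | R B1 → L1 miss [-]
  9 | W B2 → L0 hit [D]
  10 | W B3 → L1 miss [D]
  11 | R B2 → L0 hit [D]
  12 | R B0 → L0 miss wb→B2 [-]
  13 | W B0 → L0 hit [D]

WB = [0, 2]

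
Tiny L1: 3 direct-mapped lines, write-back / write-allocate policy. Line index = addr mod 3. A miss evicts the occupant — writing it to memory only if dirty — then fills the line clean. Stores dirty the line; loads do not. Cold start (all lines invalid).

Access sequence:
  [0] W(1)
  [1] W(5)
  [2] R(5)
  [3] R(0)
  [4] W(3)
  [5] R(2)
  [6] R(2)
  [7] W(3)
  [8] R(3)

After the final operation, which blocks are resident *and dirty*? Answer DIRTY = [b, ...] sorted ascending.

DIRTY = [1, 3]

0: W B1 → L1 miss [D]
1: W B5 → L2 miss [D]
2: R B5 → L2 hit [D]
3: R B0 → L0 miss [-]
4: W B3 → L0 miss [D]
5: R B2 → L2 miss wb→B5 [-]
6: R B2 → L2 hit [-]
7: W B3 → L0 hit [D]
8: R B3 → L0 hit [D]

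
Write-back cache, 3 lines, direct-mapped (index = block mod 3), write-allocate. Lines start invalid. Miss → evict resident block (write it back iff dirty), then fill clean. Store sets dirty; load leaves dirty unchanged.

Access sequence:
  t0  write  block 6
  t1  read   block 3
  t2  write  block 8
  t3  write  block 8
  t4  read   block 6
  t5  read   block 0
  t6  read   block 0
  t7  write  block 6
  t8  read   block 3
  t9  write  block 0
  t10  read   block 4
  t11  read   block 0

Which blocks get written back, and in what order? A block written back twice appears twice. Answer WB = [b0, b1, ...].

WB = [6, 6]

  0 | W B6 → L0 miss [D]
  1 | R B3 → L0 miss wb→B6 [-]
  2 | W B8 → L2 miss [D]
  3 | W B8 → L2 hit [D]
  4 | R B6 → L0 miss [-]
  5 | R B0 → L0 miss [-]
  6 | R B0 → L0 hit [-]
  7 | W B6 → L0 miss [D]
  8 | R B3 → L0 miss wb→B6 [-]
  9 | W B0 → L0 miss [D]
  10 | R B4 → L1 miss [-]
  11 | R B0 → L0 hit [D]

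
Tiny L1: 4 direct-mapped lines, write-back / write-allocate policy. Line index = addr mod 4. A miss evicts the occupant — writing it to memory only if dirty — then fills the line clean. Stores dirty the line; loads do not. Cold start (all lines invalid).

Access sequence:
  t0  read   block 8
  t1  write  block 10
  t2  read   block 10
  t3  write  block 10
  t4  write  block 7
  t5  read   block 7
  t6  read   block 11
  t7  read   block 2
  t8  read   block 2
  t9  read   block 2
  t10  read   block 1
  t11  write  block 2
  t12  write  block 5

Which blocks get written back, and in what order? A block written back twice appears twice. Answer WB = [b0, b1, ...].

0: R B8 -> L0 miss  d=-]
1: W B10 -> L2 miss  d=D]
2: R B10 -> L2 hit  d=D]
3: W B10 -> L2 hit  d=D]
4: W B7 -> L3 miss  d=D]
5: R B7 -> L3 hit  d=D]
6: R B11 -> L3 miss wb->B7  d=-]
7: R B2 -> L2 miss wb->B10  d=-]
8: R B2 -> L2 hit  d=-]
9: R B2 -> L2 hit  d=-]
10: R B1 -> L1 miss  d=-]
11: W B2 -> L2 hit  d=D]
12: W B5 -> L1 miss  d=D]

WB = [7, 10]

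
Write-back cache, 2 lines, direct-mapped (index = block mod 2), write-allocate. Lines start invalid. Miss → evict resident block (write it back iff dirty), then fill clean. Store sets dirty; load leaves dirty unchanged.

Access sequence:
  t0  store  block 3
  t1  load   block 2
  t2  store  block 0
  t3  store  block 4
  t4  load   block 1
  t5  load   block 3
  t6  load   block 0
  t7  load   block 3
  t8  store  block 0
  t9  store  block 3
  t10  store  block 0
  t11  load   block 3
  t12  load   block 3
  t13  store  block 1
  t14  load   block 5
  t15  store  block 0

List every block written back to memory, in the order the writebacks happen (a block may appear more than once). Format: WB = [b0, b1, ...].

WB = [0, 3, 4, 3, 1]

0: W B3 -> L1 miss  d=D]
1: R B2 -> L0 miss  d=-]
2: W B0 -> L0 miss  d=D]
3: W B4 -> L0 miss wb->B0  d=D]
4: R B1 -> L1 miss wb->B3  d=-]
5: R B3 -> L1 miss  d=-]
6: R B0 -> L0 miss wb->B4  d=-]
7: R B3 -> L1 hit  d=-]
8: W B0 -> L0 hit  d=D]
9: W B3 -> L1 hit  d=D]
10: W B0 -> L0 hit  d=D]
11: R B3 -> L1 hit  d=D]
12: R B3 -> L1 hit  d=D]
13: W B1 -> L1 miss wb->B3  d=D]
14: R B5 -> L1 miss wb->B1  d=-]
15: W B0 -> L0 hit  d=D]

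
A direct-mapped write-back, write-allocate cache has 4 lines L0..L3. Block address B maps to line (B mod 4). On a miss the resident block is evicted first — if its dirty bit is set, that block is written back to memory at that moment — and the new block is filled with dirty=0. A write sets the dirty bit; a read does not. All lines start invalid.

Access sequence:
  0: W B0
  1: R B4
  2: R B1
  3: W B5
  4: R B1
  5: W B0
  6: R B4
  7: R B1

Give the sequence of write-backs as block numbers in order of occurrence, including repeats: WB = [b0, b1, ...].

0: W B0 → L0 miss [D]
1: R B4 → L0 miss wb→B0 [-]
2: R B1 → L1 miss [-]
3: W B5 → L1 miss [D]
4: R B1 → L1 miss wb→B5 [-]
5: W B0 → L0 miss [D]
6: R B4 → L0 miss wb→B0 [-]
7: R B1 → L1 hit [-]

WB = [0, 5, 0]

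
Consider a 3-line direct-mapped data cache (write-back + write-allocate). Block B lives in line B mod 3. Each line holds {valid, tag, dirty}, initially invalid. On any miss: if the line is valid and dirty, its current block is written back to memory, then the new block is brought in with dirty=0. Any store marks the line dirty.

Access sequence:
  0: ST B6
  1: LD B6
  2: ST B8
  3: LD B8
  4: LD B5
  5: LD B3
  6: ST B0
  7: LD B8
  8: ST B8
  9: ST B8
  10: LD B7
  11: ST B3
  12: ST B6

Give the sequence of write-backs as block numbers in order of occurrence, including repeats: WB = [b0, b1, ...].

  0 | W B6 → L0 miss [D]
  1 | R B6 → L0 hit [D]
  2 | W B8 → L2 miss [D]
  3 | R B8 → L2 hit [D]
  4 | R B5 → L2 miss wb→B8 [-]
  5 | R B3 → L0 miss wb→B6 [-]
  6 | W B0 → L0 miss [D]
  7 | R B8 → L2 miss [-]
  8 | W B8 → L2 hit [D]
  9 | W B8 → L2 hit [D]
  10 | R B7 → L1 miss [-]
  11 | W B3 → L0 miss wb→B0 [D]
  12 | W B6 → L0 miss wb→B3 [D]

WB = [8, 6, 0, 3]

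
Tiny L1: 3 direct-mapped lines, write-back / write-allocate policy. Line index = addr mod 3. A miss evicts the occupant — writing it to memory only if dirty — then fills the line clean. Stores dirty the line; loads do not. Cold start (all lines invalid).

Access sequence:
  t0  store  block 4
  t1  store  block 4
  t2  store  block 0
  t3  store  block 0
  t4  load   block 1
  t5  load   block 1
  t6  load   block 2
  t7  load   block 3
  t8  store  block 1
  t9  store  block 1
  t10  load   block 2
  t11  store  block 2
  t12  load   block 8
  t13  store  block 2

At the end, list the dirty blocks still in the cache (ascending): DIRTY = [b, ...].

0: W B4 -> L1 miss  d=D]
1: W B4 -> L1 hit  d=D]
2: W B0 -> L0 miss  d=D]
3: W B0 -> L0 hit  d=D]
4: R B1 -> L1 miss wb->B4  d=-]
5: R B1 -> L1 hit  d=-]
6: R B2 -> L2 miss  d=-]
7: R B3 -> L0 miss wb->B0  d=-]
8: W B1 -> L1 hit  d=D]
9: W B1 -> L1 hit  d=D]
10: R B2 -> L2 hit  d=-]
11: W B2 -> L2 hit  d=D]
12: R B8 -> L2 miss wb->B2  d=-]
13: W B2 -> L2 miss  d=D]

DIRTY = [1, 2]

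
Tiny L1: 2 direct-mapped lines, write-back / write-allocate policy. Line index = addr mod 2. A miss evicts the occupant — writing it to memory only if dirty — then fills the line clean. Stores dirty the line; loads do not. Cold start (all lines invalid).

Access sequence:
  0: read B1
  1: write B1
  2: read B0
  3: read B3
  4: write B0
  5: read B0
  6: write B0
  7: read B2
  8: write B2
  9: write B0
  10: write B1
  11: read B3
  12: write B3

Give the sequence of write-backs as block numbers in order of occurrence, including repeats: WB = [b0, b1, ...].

WB = [1, 0, 2, 1]

0: R B1 -> L1 miss  d=-]
1: W B1 -> L1 hit  d=D]
2: R B0 -> L0 miss  d=-]
3: R B3 -> L1 miss wb->B1  d=-]
4: W B0 -> L0 hit  d=D]
5: R B0 -> L0 hit  d=D]
6: W B0 -> L0 hit  d=D]
7: R B2 -> L0 miss wb->B0  d=-]
8: W B2 -> L0 hit  d=D]
9: W B0 -> L0 miss wb->B2  d=D]
10: W B1 -> L1 miss  d=D]
11: R B3 -> L1 miss wb->B1  d=-]
12: W B3 -> L1 hit  d=D]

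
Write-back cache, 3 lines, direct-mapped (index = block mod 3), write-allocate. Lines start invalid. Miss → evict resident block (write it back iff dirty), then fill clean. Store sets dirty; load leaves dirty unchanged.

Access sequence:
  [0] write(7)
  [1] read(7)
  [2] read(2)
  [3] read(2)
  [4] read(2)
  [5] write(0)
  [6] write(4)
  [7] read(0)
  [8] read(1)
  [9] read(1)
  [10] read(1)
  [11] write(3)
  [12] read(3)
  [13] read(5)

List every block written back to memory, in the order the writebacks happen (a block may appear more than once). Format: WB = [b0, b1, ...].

0: W B7 → L1 miss [D]
1: R B7 → L1 hit [D]
2: R B2 → L2 miss [-]
3: R B2 → L2 hit [-]
4: R B2 → L2 hit [-]
5: W B0 → L0 miss [D]
6: W B4 → L1 miss wb→B7 [D]
7: R B0 → L0 hit [D]
8: R B1 → L1 miss wb→B4 [-]
9: R B1 → L1 hit [-]
10: R B1 → L1 hit [-]
11: W B3 → L0 miss wb→B0 [D]
12: R B3 → L0 hit [D]
13: R B5 → L2 miss [-]

WB = [7, 4, 0]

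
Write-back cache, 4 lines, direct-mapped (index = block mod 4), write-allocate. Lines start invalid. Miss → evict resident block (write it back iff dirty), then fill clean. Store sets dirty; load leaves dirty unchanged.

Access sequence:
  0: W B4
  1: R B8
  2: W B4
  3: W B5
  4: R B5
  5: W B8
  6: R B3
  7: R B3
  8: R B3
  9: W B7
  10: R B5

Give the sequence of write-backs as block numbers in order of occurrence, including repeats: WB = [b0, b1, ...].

WB = [4, 4]

0: W B4 -> L0 miss  d=D]
1: R B8 -> L0 miss wb->B4  d=-]
2: W B4 -> L0 miss  d=D]
3: W B5 -> L1 miss  d=D]
4: R B5 -> L1 hit  d=D]
5: W B8 -> L0 miss wb->B4  d=D]
6: R B3 -> L3 miss  d=-]
7: R B3 -> L3 hit  d=-]
8: R B3 -> L3 hit  d=-]
9: W B7 -> L3 miss  d=D]
10: R B5 -> L1 hit  d=D]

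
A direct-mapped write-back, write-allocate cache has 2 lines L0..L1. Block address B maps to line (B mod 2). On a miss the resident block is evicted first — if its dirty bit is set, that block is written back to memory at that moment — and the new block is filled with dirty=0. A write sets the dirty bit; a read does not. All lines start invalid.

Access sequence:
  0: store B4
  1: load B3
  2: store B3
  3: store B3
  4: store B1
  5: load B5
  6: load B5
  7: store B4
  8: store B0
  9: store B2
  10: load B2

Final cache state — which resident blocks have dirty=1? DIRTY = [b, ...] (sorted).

DIRTY = [2]

  0 | W B4 → L0 miss [D]
  1 | R B3 → L1 miss [-]
  2 | W B3 → L1 hit [D]
  3 | W B3 → L1 hit [D]
  4 | W B1 → L1 miss wb→B3 [D]
  5 | R B5 → L1 miss wb→B1 [-]
  6 | R B5 → L1 hit [-]
  7 | W B4 → L0 hit [D]
  8 | W B0 → L0 miss wb→B4 [D]
  9 | W B2 → L0 miss wb→B0 [D]
  10 | R B2 → L0 hit [D]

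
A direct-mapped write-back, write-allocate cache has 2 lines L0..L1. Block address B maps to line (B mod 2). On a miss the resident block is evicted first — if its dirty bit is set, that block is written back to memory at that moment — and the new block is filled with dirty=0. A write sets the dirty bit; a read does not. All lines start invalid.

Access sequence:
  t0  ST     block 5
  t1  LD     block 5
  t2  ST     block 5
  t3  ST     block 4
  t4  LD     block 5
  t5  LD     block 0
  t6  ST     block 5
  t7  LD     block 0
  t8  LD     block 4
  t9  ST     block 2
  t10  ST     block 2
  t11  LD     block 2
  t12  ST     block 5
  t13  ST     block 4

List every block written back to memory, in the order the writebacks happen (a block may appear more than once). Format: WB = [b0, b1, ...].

0: W B5 → L1 miss [D]
1: R B5 → L1 hit [D]
2: W B5 → L1 hit [D]
3: W B4 → L0 miss [D]
4: R B5 → L1 hit [D]
5: R B0 → L0 miss wb→B4 [-]
6: W B5 → L1 hit [D]
7: R B0 → L0 hit [-]
8: R B4 → L0 miss [-]
9: W B2 → L0 miss [D]
10: W B2 → L0 hit [D]
11: R B2 → L0 hit [D]
12: W B5 → L1 hit [D]
13: W B4 → L0 miss wb→B2 [D]

WB = [4, 2]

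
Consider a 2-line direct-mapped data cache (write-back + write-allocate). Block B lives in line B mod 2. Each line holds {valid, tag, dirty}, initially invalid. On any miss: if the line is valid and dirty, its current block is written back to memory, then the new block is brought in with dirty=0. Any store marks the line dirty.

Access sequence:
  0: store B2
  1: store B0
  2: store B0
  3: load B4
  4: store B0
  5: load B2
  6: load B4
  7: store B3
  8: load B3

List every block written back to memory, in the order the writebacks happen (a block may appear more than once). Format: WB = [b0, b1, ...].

0: W B2 -> L0 miss  d=D]
1: W B0 -> L0 miss wb->B2  d=D]
2: W B0 -> L0 hit  d=D]
3: R B4 -> L0 miss wb->B0  d=-]
4: W B0 -> L0 miss  d=D]
5: R B2 -> L0 miss wb->B0  d=-]
6: R B4 -> L0 miss  d=-]
7: W B3 -> L1 miss  d=D]
8: R B3 -> L1 hit  d=D]

WB = [2, 0, 0]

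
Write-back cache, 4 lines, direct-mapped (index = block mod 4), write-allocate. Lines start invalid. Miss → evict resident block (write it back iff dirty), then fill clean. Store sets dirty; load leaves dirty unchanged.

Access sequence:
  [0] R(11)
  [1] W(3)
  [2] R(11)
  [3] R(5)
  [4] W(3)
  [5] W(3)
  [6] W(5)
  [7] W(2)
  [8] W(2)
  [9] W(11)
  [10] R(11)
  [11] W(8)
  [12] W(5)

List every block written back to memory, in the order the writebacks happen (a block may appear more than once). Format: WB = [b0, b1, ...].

WB = [3, 3]

0: R B11 -> L3 miss  d=-]
1: W B3 -> L3 miss  d=D]
2: R B11 -> L3 miss wb->B3  d=-]
3: R B5 -> L1 miss  d=-]
4: W B3 -> L3 miss  d=D]
5: W B3 -> L3 hit  d=D]
6: W B5 -> L1 hit  d=D]
7: W B2 -> L2 miss  d=D]
8: W B2 -> L2 hit  d=D]
9: W B11 -> L3 miss wb->B3  d=D]
10: R B11 -> L3 hit  d=D]
11: W B8 -> L0 miss  d=D]
12: W B5 -> L1 hit  d=D]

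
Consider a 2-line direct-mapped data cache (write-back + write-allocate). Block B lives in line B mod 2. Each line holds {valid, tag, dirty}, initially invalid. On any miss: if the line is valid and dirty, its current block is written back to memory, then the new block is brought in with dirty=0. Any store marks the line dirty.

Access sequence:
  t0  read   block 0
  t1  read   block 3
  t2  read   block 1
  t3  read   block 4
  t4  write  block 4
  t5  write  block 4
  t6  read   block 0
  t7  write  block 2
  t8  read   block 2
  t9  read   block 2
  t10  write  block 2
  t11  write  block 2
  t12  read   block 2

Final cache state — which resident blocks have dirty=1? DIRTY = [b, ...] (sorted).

0: R B0 → L0 miss [-]
1: R B3 → L1 miss [-]
2: R B1 → L1 miss [-]
3: R B4 → L0 miss [-]
4: W B4 → L0 hit [D]
5: W B4 → L0 hit [D]
6: R B0 → L0 miss wb→B4 [-]
7: W B2 → L0 miss [D]
8: R B2 → L0 hit [D]
9: R B2 → L0 hit [D]
10: W B2 → L0 hit [D]
11: W B2 → L0 hit [D]
12: R B2 → L0 hit [D]

DIRTY = [2]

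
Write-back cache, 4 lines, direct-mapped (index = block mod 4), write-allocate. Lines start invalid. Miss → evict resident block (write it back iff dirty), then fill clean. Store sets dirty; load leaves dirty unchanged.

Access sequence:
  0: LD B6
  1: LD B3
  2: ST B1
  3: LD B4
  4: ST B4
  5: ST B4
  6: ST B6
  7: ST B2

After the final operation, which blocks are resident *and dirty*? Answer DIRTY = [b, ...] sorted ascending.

DIRTY = [1, 2, 4]

0: R B6 -> L2 miss  d=-]
1: R B3 -> L3 miss  d=-]
2: W B1 -> L1 miss  d=D]
3: R B4 -> L0 miss  d=-]
4: W B4 -> L0 hit  d=D]
5: W B4 -> L0 hit  d=D]
6: W B6 -> L2 hit  d=D]
7: W B2 -> L2 miss wb->B6  d=D]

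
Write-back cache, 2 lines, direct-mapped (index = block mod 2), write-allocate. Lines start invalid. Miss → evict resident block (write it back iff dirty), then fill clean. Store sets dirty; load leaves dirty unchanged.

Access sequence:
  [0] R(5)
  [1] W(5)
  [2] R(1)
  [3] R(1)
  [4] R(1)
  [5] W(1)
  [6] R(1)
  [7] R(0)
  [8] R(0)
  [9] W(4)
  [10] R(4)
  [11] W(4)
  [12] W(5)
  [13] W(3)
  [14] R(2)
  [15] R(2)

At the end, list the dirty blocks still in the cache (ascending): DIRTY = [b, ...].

  0 | R B5 → L1 miss [-]
  1 | W B5 → L1 hit [D]
  2 | R B1 → L1 miss wb→B5 [-]
  3 | R B1 → L1 hit [-]
  4 | R B1 → L1 hit [-]
  5 | W B1 → L1 hit [D]
  6 | R B1 → L1 hit [D]
  7 | R B0 → L0 miss [-]
  8 | R B0 → L0 hit [-]
  9 | W B4 → L0 miss [D]
  10 | R B4 → L0 hit [D]
  11 | W B4 → L0 hit [D]
  12 | W B5 → L1 miss wb→B1 [D]
  13 | W B3 → L1 miss wb→B5 [D]
  14 | R B2 → L0 miss wb→B4 [-]
  15 | R B2 → L0 hit [-]

DIRTY = [3]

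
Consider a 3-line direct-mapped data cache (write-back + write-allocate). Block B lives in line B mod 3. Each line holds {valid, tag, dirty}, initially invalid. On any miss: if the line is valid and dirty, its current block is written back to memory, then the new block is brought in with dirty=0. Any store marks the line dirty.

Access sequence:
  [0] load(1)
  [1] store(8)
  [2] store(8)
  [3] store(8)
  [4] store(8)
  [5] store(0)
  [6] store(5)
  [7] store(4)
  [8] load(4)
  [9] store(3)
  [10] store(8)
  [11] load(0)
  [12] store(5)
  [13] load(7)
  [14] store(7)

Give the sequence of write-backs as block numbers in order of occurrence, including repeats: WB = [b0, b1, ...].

  0 | R B1 → L1 miss [-]
  1 | W B8 → L2 miss [D]
  2 | W B8 → L2 hit [D]
  3 | W B8 → L2 hit [D]
  4 | W B8 → L2 hit [D]
  5 | W B0 → L0 miss [D]
  6 | W B5 → L2 miss wb→B8 [D]
  7 | W B4 → L1 miss [D]
  8 | R B4 → L1 hit [D]
  9 | W B3 → L0 miss wb→B0 [D]
  10 | W B8 → L2 miss wb→B5 [D]
  11 | R B0 → L0 miss wb→B3 [-]
  12 | W B5 → L2 miss wb→B8 [D]
  13 | R B7 → L1 miss wb→B4 [-]
  14 | W B7 → L1 hit [D]

WB = [8, 0, 5, 3, 8, 4]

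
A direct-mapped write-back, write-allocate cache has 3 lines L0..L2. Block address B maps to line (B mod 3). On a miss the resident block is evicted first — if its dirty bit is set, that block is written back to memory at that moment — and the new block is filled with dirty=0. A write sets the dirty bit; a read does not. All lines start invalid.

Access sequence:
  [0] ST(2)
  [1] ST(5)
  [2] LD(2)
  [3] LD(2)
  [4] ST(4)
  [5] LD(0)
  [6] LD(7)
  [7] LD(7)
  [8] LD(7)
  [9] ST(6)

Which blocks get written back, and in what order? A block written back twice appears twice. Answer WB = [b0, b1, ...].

WB = [2, 5, 4]

0: W B2 → L2 miss [D]
1: W B5 → L2 miss wb→B2 [D]
2: R B2 → L2 miss wb→B5 [-]
3: R B2 → L2 hit [-]
4: W B4 → L1 miss [D]
5: R B0 → L0 miss [-]
6: R B7 → L1 miss wb→B4 [-]
7: R B7 → L1 hit [-]
8: R B7 → L1 hit [-]
9: W B6 → L0 miss [D]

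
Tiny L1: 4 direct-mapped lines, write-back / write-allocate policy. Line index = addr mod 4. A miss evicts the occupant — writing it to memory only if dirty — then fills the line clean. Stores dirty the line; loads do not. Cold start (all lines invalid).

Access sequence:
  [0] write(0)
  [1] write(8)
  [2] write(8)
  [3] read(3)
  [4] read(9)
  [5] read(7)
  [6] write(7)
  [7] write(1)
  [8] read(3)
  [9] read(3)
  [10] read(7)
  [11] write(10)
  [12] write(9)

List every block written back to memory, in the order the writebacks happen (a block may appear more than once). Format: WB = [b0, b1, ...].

0: W B0 → L0 miss [D]
1: W B8 → L0 miss wb→B0 [D]
2: W B8 → L0 hit [D]
3: R B3 → L3 miss [-]
4: R B9 → L1 miss [-]
5: R B7 → L3 miss [-]
6: W B7 → L3 hit [D]
7: W B1 → L1 miss [D]
8: R B3 → L3 miss wb→B7 [-]
9: R B3 → L3 hit [-]
10: R B7 → L3 miss [-]
11: W B10 → L2 miss [D]
12: W B9 → L1 miss wb→B1 [D]

WB = [0, 7, 1]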